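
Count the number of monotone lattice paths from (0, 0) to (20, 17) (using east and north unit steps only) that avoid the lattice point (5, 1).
Number of paths = 14102127540

Total paths from (0, 0) to (20, 17): C(37, 20) = 15905368710. Paths through (5, 1): (paths (0, 0) → (5, 1)) × (paths (5, 1) → (20, 17)) = C(6, 5) · C(31, 15) = 6 · 300540195 = 1803241170. Avoidance count = 15905368710 − 1803241170 = 14102127540.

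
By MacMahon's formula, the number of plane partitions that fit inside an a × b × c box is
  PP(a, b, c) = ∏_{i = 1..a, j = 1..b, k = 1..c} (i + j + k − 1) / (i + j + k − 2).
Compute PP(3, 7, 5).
PP(3, 7, 5) = 16195608

Evaluate the triple product over i = 1..3, j = 1..7, k = 1..5. The factors are (2/1) · (3/2) · (4/3) · (5/4) · (6/5) · (3/2) · (4/3) · (5/4) · … (105 factors total). The numerators and denominators telescope so the product is an integer; carrying out the multiplication exactly gives PP(3, 7, 5) = 16195608.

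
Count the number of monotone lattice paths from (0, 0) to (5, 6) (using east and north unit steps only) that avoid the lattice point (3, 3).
Number of paths = 262

Total paths from (0, 0) to (5, 6): C(11, 5) = 462. Paths through (3, 3): (paths (0, 0) → (3, 3)) × (paths (3, 3) → (5, 6)) = C(6, 3) · C(5, 2) = 20 · 10 = 200. Avoidance count = 462 − 200 = 262.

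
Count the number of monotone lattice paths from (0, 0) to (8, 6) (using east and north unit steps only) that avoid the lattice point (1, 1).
Number of paths = 1419

Total paths from (0, 0) to (8, 6): C(14, 8) = 3003. Paths through (1, 1): (paths (0, 0) → (1, 1)) × (paths (1, 1) → (8, 6)) = C(2, 1) · C(12, 7) = 2 · 792 = 1584. Avoidance count = 3003 − 1584 = 1419.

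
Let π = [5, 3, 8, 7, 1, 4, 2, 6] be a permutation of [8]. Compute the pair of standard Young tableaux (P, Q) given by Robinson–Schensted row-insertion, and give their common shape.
P = [1, 2, 6] / [3, 4] / [5, 7] / [8];  Q = [1, 3, 8] / [2, 4] / [5, 6] / [7];  common shape = (3, 2, 2, 1)

Row-insert the values π_1, π_2, … into P one at a time, bumping the leftmost entry strictly greater than the inserted value down to the next row. The recording tableau Q records, in position (i, j), the step at which that cell was added to P.
  Insert 5 (step 1): P = [5];  Q = [1]
  Insert 3 (step 2): P = [3] / [5];  Q = [1] / [2]
  Insert 8 (step 3): P = [3, 8] / [5];  Q = [1, 3] / [2]
  Insert 7 (step 4): P = [3, 7] / [5, 8];  Q = [1, 3] / [2, 4]
  Insert 1 (step 5): P = [1, 7] / [3, 8] / [5];  Q = [1, 3] / [2, 4] / [5]
  Insert 4 (step 6): P = [1, 4] / [3, 7] / [5, 8];  Q = [1, 3] / [2, 4] / [5, 6]
  Insert 2 (step 7): P = [1, 2] / [3, 4] / [5, 7] / [8];  Q = [1, 3] / [2, 4] / [5, 6] / [7]
  Insert 6 (step 8): P = [1, 2, 6] / [3, 4] / [5, 7] / [8];  Q = [1, 3, 8] / [2, 4] / [5, 6] / [7]
Final shape: (3, 2, 2, 1).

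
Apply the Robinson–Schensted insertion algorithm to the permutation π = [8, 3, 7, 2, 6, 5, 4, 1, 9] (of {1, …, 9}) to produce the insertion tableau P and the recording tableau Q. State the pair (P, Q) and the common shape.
P = [1, 4, 9] / [2, 5] / [3] / [6] / [7] / [8];  Q = [1, 3, 9] / [2, 5] / [4] / [6] / [7] / [8];  common shape = (3, 2, 1, 1, 1, 1)

Row-insert the values π_1, π_2, … into P one at a time, bumping the leftmost entry strictly greater than the inserted value down to the next row. The recording tableau Q records, in position (i, j), the step at which that cell was added to P.
  Insert 8 (step 1): P = [8];  Q = [1]
  Insert 3 (step 2): P = [3] / [8];  Q = [1] / [2]
  Insert 7 (step 3): P = [3, 7] / [8];  Q = [1, 3] / [2]
  Insert 2 (step 4): P = [2, 7] / [3] / [8];  Q = [1, 3] / [2] / [4]
  Insert 6 (step 5): P = [2, 6] / [3, 7] / [8];  Q = [1, 3] / [2, 5] / [4]
  Insert 5 (step 6): P = [2, 5] / [3, 6] / [7] / [8];  Q = [1, 3] / [2, 5] / [4] / [6]
  Insert 4 (step 7): P = [2, 4] / [3, 5] / [6] / [7] / [8];  Q = [1, 3] / [2, 5] / [4] / [6] / [7]
  Insert 1 (step 8): P = [1, 4] / [2, 5] / [3] / [6] / [7] / [8];  Q = [1, 3] / [2, 5] / [4] / [6] / [7] / [8]
  Insert 9 (step 9): P = [1, 4, 9] / [2, 5] / [3] / [6] / [7] / [8];  Q = [1, 3, 9] / [2, 5] / [4] / [6] / [7] / [8]
Final shape: (3, 2, 1, 1, 1, 1).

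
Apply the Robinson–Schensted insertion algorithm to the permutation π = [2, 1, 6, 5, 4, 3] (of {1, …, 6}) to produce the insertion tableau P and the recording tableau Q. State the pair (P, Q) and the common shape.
P = [1, 3] / [2, 4] / [5] / [6];  Q = [1, 3] / [2, 4] / [5] / [6];  common shape = (2, 2, 1, 1)

Row-insert the values π_1, π_2, … into P one at a time, bumping the leftmost entry strictly greater than the inserted value down to the next row. The recording tableau Q records, in position (i, j), the step at which that cell was added to P.
  Insert 2 (step 1): P = [2];  Q = [1]
  Insert 1 (step 2): P = [1] / [2];  Q = [1] / [2]
  Insert 6 (step 3): P = [1, 6] / [2];  Q = [1, 3] / [2]
  Insert 5 (step 4): P = [1, 5] / [2, 6];  Q = [1, 3] / [2, 4]
  Insert 4 (step 5): P = [1, 4] / [2, 5] / [6];  Q = [1, 3] / [2, 4] / [5]
  Insert 3 (step 6): P = [1, 3] / [2, 4] / [5] / [6];  Q = [1, 3] / [2, 4] / [5] / [6]
Final shape: (2, 2, 1, 1).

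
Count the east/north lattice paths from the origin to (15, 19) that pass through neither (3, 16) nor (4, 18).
Number of paths = 1855473729

Inclusion–exclusion. Total paths: C(34, 15) = 1855967520. Through P₁: C(19, 3)·C(15, 12) = 440895. Through P₂: C(22, 4)·C(12, 11) = 87780. Since P₁ is strictly southwest of P₂, a monotone path through both must visit P₁ then P₂; paths through both = C(19, 3)·C(3, 1)·C(12, 11) = 34884. Avoid both = 1855967520 − 440895 − 87780 + 34884 = 1855473729.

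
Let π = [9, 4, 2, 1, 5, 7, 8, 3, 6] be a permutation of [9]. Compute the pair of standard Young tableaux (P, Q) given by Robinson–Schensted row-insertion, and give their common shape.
P = [1, 3, 6, 8] / [2, 5, 7] / [4] / [9];  Q = [1, 5, 6, 7] / [2, 8, 9] / [3] / [4];  common shape = (4, 3, 1, 1)

Row-insert the values π_1, π_2, … into P one at a time, bumping the leftmost entry strictly greater than the inserted value down to the next row. The recording tableau Q records, in position (i, j), the step at which that cell was added to P.
  Insert 9 (step 1): P = [9];  Q = [1]
  Insert 4 (step 2): P = [4] / [9];  Q = [1] / [2]
  Insert 2 (step 3): P = [2] / [4] / [9];  Q = [1] / [2] / [3]
  Insert 1 (step 4): P = [1] / [2] / [4] / [9];  Q = [1] / [2] / [3] / [4]
  Insert 5 (step 5): P = [1, 5] / [2] / [4] / [9];  Q = [1, 5] / [2] / [3] / [4]
  Insert 7 (step 6): P = [1, 5, 7] / [2] / [4] / [9];  Q = [1, 5, 6] / [2] / [3] / [4]
  Insert 8 (step 7): P = [1, 5, 7, 8] / [2] / [4] / [9];  Q = [1, 5, 6, 7] / [2] / [3] / [4]
  Insert 3 (step 8): P = [1, 3, 7, 8] / [2, 5] / [4] / [9];  Q = [1, 5, 6, 7] / [2, 8] / [3] / [4]
  Insert 6 (step 9): P = [1, 3, 6, 8] / [2, 5, 7] / [4] / [9];  Q = [1, 5, 6, 7] / [2, 8, 9] / [3] / [4]
Final shape: (4, 3, 1, 1).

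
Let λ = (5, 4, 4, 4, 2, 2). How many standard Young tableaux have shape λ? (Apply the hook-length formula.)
# SYT of shape (5, 4, 4, 4, 2, 2) = 155195040

Hook-length formula: f^λ = n! / Π hook(c), product over all cells c of the Young diagram. For λ = (5, 4, 4, 4, 2, 2), n = 21 boxes. Hook lengths by row (left-to-right, top-to-bottom): [10, 9, 6, 5, 1]; [8, 7, 4, 3]; [7, 6, 3, 2]; [6, 5, 2, 1]; [3, 2]; [2, 1]. Product of hooks = 329204736000. So f^λ = 21! / 329204736000 = 51090942171709440000 / 329204736000 = 155195040.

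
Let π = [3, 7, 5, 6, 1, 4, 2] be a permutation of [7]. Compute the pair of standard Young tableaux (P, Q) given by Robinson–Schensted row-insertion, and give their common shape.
P = [1, 2, 6] / [3, 4] / [5] / [7];  Q = [1, 2, 4] / [3, 6] / [5] / [7];  common shape = (3, 2, 1, 1)

Row-insert the values π_1, π_2, … into P one at a time, bumping the leftmost entry strictly greater than the inserted value down to the next row. The recording tableau Q records, in position (i, j), the step at which that cell was added to P.
  Insert 3 (step 1): P = [3];  Q = [1]
  Insert 7 (step 2): P = [3, 7];  Q = [1, 2]
  Insert 5 (step 3): P = [3, 5] / [7];  Q = [1, 2] / [3]
  Insert 6 (step 4): P = [3, 5, 6] / [7];  Q = [1, 2, 4] / [3]
  Insert 1 (step 5): P = [1, 5, 6] / [3] / [7];  Q = [1, 2, 4] / [3] / [5]
  Insert 4 (step 6): P = [1, 4, 6] / [3, 5] / [7];  Q = [1, 2, 4] / [3, 6] / [5]
  Insert 2 (step 7): P = [1, 2, 6] / [3, 4] / [5] / [7];  Q = [1, 2, 4] / [3, 6] / [5] / [7]
Final shape: (3, 2, 1, 1).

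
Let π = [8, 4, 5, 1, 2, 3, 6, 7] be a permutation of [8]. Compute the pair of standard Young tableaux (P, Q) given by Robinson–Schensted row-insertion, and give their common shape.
P = [1, 2, 3, 6, 7] / [4, 5] / [8];  Q = [1, 3, 6, 7, 8] / [2, 5] / [4];  common shape = (5, 2, 1)

Row-insert the values π_1, π_2, … into P one at a time, bumping the leftmost entry strictly greater than the inserted value down to the next row. The recording tableau Q records, in position (i, j), the step at which that cell was added to P.
  Insert 8 (step 1): P = [8];  Q = [1]
  Insert 4 (step 2): P = [4] / [8];  Q = [1] / [2]
  Insert 5 (step 3): P = [4, 5] / [8];  Q = [1, 3] / [2]
  Insert 1 (step 4): P = [1, 5] / [4] / [8];  Q = [1, 3] / [2] / [4]
  Insert 2 (step 5): P = [1, 2] / [4, 5] / [8];  Q = [1, 3] / [2, 5] / [4]
  Insert 3 (step 6): P = [1, 2, 3] / [4, 5] / [8];  Q = [1, 3, 6] / [2, 5] / [4]
  Insert 6 (step 7): P = [1, 2, 3, 6] / [4, 5] / [8];  Q = [1, 3, 6, 7] / [2, 5] / [4]
  Insert 7 (step 8): P = [1, 2, 3, 6, 7] / [4, 5] / [8];  Q = [1, 3, 6, 7, 8] / [2, 5] / [4]
Final shape: (5, 2, 1).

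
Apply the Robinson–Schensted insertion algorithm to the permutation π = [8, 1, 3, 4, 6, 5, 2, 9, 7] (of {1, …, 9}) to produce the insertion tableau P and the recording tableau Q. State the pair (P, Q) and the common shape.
P = [1, 2, 4, 5, 7] / [3, 9] / [6] / [8];  Q = [1, 3, 4, 5, 8] / [2, 9] / [6] / [7];  common shape = (5, 2, 1, 1)

Row-insert the values π_1, π_2, … into P one at a time, bumping the leftmost entry strictly greater than the inserted value down to the next row. The recording tableau Q records, in position (i, j), the step at which that cell was added to P.
  Insert 8 (step 1): P = [8];  Q = [1]
  Insert 1 (step 2): P = [1] / [8];  Q = [1] / [2]
  Insert 3 (step 3): P = [1, 3] / [8];  Q = [1, 3] / [2]
  Insert 4 (step 4): P = [1, 3, 4] / [8];  Q = [1, 3, 4] / [2]
  Insert 6 (step 5): P = [1, 3, 4, 6] / [8];  Q = [1, 3, 4, 5] / [2]
  Insert 5 (step 6): P = [1, 3, 4, 5] / [6] / [8];  Q = [1, 3, 4, 5] / [2] / [6]
  Insert 2 (step 7): P = [1, 2, 4, 5] / [3] / [6] / [8];  Q = [1, 3, 4, 5] / [2] / [6] / [7]
  Insert 9 (step 8): P = [1, 2, 4, 5, 9] / [3] / [6] / [8];  Q = [1, 3, 4, 5, 8] / [2] / [6] / [7]
  Insert 7 (step 9): P = [1, 2, 4, 5, 7] / [3, 9] / [6] / [8];  Q = [1, 3, 4, 5, 8] / [2, 9] / [6] / [7]
Final shape: (5, 2, 1, 1).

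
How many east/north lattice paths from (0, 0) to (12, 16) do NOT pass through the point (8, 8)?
Number of paths = 24051105

Total paths from (0, 0) to (12, 16): C(28, 12) = 30421755. Paths through (8, 8): (paths (0, 0) → (8, 8)) × (paths (8, 8) → (12, 16)) = C(16, 8) · C(12, 4) = 12870 · 495 = 6370650. Avoidance count = 30421755 − 6370650 = 24051105.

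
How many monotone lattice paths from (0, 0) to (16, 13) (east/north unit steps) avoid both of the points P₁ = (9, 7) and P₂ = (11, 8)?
Number of paths = 37834851

Inclusion–exclusion. Total paths: C(29, 16) = 67863915. Through P₁: C(16, 9)·C(13, 7) = 19631040. Through P₂: C(19, 11)·C(10, 5) = 19046664. Since P₁ is strictly southwest of P₂, a monotone path through both must visit P₁ then P₂; paths through both = C(16, 9)·C(3, 2)·C(10, 5) = 8648640. Avoid both = 67863915 − 19631040 − 19046664 + 8648640 = 37834851.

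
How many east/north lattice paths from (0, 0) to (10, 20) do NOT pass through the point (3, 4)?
Number of paths = 21464520

Total paths from (0, 0) to (10, 20): C(30, 10) = 30045015. Paths through (3, 4): (paths (0, 0) → (3, 4)) × (paths (3, 4) → (10, 20)) = C(7, 3) · C(23, 7) = 35 · 245157 = 8580495. Avoidance count = 30045015 − 8580495 = 21464520.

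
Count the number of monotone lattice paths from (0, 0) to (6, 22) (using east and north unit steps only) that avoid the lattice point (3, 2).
Number of paths = 359030

Total paths from (0, 0) to (6, 22): C(28, 6) = 376740. Paths through (3, 2): (paths (0, 0) → (3, 2)) × (paths (3, 2) → (6, 22)) = C(5, 3) · C(23, 3) = 10 · 1771 = 17710. Avoidance count = 376740 − 17710 = 359030.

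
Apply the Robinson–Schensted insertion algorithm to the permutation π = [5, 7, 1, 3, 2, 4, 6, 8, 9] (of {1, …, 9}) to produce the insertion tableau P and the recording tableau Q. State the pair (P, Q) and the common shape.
P = [1, 2, 4, 6, 8, 9] / [3, 7] / [5];  Q = [1, 2, 6, 7, 8, 9] / [3, 4] / [5];  common shape = (6, 2, 1)

Row-insert the values π_1, π_2, … into P one at a time, bumping the leftmost entry strictly greater than the inserted value down to the next row. The recording tableau Q records, in position (i, j), the step at which that cell was added to P.
  Insert 5 (step 1): P = [5];  Q = [1]
  Insert 7 (step 2): P = [5, 7];  Q = [1, 2]
  Insert 1 (step 3): P = [1, 7] / [5];  Q = [1, 2] / [3]
  Insert 3 (step 4): P = [1, 3] / [5, 7];  Q = [1, 2] / [3, 4]
  Insert 2 (step 5): P = [1, 2] / [3, 7] / [5];  Q = [1, 2] / [3, 4] / [5]
  Insert 4 (step 6): P = [1, 2, 4] / [3, 7] / [5];  Q = [1, 2, 6] / [3, 4] / [5]
  Insert 6 (step 7): P = [1, 2, 4, 6] / [3, 7] / [5];  Q = [1, 2, 6, 7] / [3, 4] / [5]
  Insert 8 (step 8): P = [1, 2, 4, 6, 8] / [3, 7] / [5];  Q = [1, 2, 6, 7, 8] / [3, 4] / [5]
  Insert 9 (step 9): P = [1, 2, 4, 6, 8, 9] / [3, 7] / [5];  Q = [1, 2, 6, 7, 8, 9] / [3, 4] / [5]
Final shape: (6, 2, 1).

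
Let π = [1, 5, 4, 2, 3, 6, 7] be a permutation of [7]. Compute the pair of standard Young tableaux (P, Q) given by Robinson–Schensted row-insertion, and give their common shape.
P = [1, 2, 3, 6, 7] / [4] / [5];  Q = [1, 2, 5, 6, 7] / [3] / [4];  common shape = (5, 1, 1)

Row-insert the values π_1, π_2, … into P one at a time, bumping the leftmost entry strictly greater than the inserted value down to the next row. The recording tableau Q records, in position (i, j), the step at which that cell was added to P.
  Insert 1 (step 1): P = [1];  Q = [1]
  Insert 5 (step 2): P = [1, 5];  Q = [1, 2]
  Insert 4 (step 3): P = [1, 4] / [5];  Q = [1, 2] / [3]
  Insert 2 (step 4): P = [1, 2] / [4] / [5];  Q = [1, 2] / [3] / [4]
  Insert 3 (step 5): P = [1, 2, 3] / [4] / [5];  Q = [1, 2, 5] / [3] / [4]
  Insert 6 (step 6): P = [1, 2, 3, 6] / [4] / [5];  Q = [1, 2, 5, 6] / [3] / [4]
  Insert 7 (step 7): P = [1, 2, 3, 6, 7] / [4] / [5];  Q = [1, 2, 5, 6, 7] / [3] / [4]
Final shape: (5, 1, 1).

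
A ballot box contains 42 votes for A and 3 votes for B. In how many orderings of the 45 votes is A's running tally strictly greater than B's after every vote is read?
Strict-lead orderings = 12298

Total orderings of the 45 votes with 42 for A: C(45, 42) = 14190. By the Bertrand ballot formula (Cycle Lemma / reflection principle), the number of orderings in which A is strictly ahead of B throughout is (p − q)/(p + q) · C(p + q, p) = (42 − 3)/(42 + 3) · 14190 = 12298.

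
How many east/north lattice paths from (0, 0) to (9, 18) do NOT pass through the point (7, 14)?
Number of paths = 2942625

Total paths from (0, 0) to (9, 18): C(27, 9) = 4686825. Paths through (7, 14): (paths (0, 0) → (7, 14)) × (paths (7, 14) → (9, 18)) = C(21, 7) · C(6, 2) = 116280 · 15 = 1744200. Avoidance count = 4686825 − 1744200 = 2942625.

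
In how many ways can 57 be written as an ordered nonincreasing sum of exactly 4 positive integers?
p(57, 4 parts) = 1350

Partitions of n into exactly k parts are in bijection with partitions of n − k into at most k parts (subtract 1 from each part). So p(57, exactly 4) = p(53, parts ≤ 4). Computing via the recurrence p(m, j) = p(m, j−1) + p(m−j, j) gives 1350.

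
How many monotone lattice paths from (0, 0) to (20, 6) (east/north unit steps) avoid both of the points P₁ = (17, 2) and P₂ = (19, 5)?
Number of paths = 142657

Inclusion–exclusion. Total paths: C(26, 20) = 230230. Through P₁: C(19, 17)·C(7, 3) = 5985. Through P₂: C(24, 19)·C(2, 1) = 85008. Since P₁ is strictly southwest of P₂, a monotone path through both must visit P₁ then P₂; paths through both = C(19, 17)·C(5, 2)·C(2, 1) = 3420. Avoid both = 230230 − 5985 − 85008 + 3420 = 142657.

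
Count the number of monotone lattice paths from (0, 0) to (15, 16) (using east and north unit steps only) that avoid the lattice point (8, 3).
Number of paths = 287749395

Total paths from (0, 0) to (15, 16): C(31, 15) = 300540195. Paths through (8, 3): (paths (0, 0) → (8, 3)) × (paths (8, 3) → (15, 16)) = C(11, 8) · C(20, 7) = 165 · 77520 = 12790800. Avoidance count = 300540195 − 12790800 = 287749395.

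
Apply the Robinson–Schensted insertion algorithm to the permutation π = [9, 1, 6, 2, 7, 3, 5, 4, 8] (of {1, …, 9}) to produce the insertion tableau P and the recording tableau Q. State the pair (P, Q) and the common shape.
P = [1, 2, 3, 4, 8] / [5, 7] / [6] / [9];  Q = [1, 3, 5, 7, 9] / [2, 6] / [4] / [8];  common shape = (5, 2, 1, 1)

Row-insert the values π_1, π_2, … into P one at a time, bumping the leftmost entry strictly greater than the inserted value down to the next row. The recording tableau Q records, in position (i, j), the step at which that cell was added to P.
  Insert 9 (step 1): P = [9];  Q = [1]
  Insert 1 (step 2): P = [1] / [9];  Q = [1] / [2]
  Insert 6 (step 3): P = [1, 6] / [9];  Q = [1, 3] / [2]
  Insert 2 (step 4): P = [1, 2] / [6] / [9];  Q = [1, 3] / [2] / [4]
  Insert 7 (step 5): P = [1, 2, 7] / [6] / [9];  Q = [1, 3, 5] / [2] / [4]
  Insert 3 (step 6): P = [1, 2, 3] / [6, 7] / [9];  Q = [1, 3, 5] / [2, 6] / [4]
  Insert 5 (step 7): P = [1, 2, 3, 5] / [6, 7] / [9];  Q = [1, 3, 5, 7] / [2, 6] / [4]
  Insert 4 (step 8): P = [1, 2, 3, 4] / [5, 7] / [6] / [9];  Q = [1, 3, 5, 7] / [2, 6] / [4] / [8]
  Insert 8 (step 9): P = [1, 2, 3, 4, 8] / [5, 7] / [6] / [9];  Q = [1, 3, 5, 7, 9] / [2, 6] / [4] / [8]
Final shape: (5, 2, 1, 1).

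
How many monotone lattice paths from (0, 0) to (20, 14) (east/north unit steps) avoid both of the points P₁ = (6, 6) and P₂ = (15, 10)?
Number of paths = 767887560

Inclusion–exclusion. Total paths: C(34, 20) = 1391975640. Through P₁: C(12, 6)·C(22, 14) = 295467480. Through P₂: C(25, 15)·C(9, 5) = 411863760. Since P₁ is strictly southwest of P₂, a monotone path through both must visit P₁ then P₂; paths through both = C(12, 6)·C(13, 9)·C(9, 5) = 83243160. Avoid both = 1391975640 − 295467480 − 411863760 + 83243160 = 767887560.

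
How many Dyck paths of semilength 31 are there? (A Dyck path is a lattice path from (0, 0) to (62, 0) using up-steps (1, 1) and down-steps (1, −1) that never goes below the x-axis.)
C_31 = 14544636039226909

These Dyck paths are counted by the Catalan number C_n = (1/(n + 1)) · C(2n, n). For n = 31: C_31 = (1/32) · C(62, 31) = 465428353255261088/32 = 14544636039226909.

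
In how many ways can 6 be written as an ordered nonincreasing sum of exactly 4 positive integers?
p(6, 4 parts) = 2

Partitions of n into exactly k parts ↔ partitions of n − k into at most k parts (subtract 1 from each part). For n = 6, k = 4, the partitions are: 3+1+1+1, 2+2+1+1. Count = 2.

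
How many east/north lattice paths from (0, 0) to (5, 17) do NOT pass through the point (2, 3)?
Number of paths = 19534

Total paths from (0, 0) to (5, 17): C(22, 5) = 26334. Paths through (2, 3): (paths (0, 0) → (2, 3)) × (paths (2, 3) → (5, 17)) = C(5, 2) · C(17, 3) = 10 · 680 = 6800. Avoidance count = 26334 − 6800 = 19534.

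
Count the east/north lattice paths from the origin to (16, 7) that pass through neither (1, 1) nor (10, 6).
Number of paths = 108601

Inclusion–exclusion. Total paths: C(23, 16) = 245157. Through P₁: C(2, 1)·C(21, 15) = 108528. Through P₂: C(16, 10)·C(7, 6) = 56056. Since P₁ is strictly southwest of P₂, a monotone path through both must visit P₁ then P₂; paths through both = C(2, 1)·C(14, 9)·C(7, 6) = 28028. Avoid both = 245157 − 108528 − 56056 + 28028 = 108601.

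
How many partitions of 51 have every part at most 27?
p(51, parts ≤ 27) = 234180

Use the recurrence p(n, m) = p(n, m−1) + p(n−m, m): either the largest part is < m (count p(n, m−1)) or the largest part is exactly m (remove one copy of m, count p(n−m, m)). With p(0, ·) = 1 this gives p(51, parts ≤ 27) = 234180. (By conjugating Young diagrams, this also counts partitions of 51 into at most 27 parts.)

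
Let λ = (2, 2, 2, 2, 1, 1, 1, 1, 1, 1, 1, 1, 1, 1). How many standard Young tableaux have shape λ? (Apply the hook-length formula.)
# SYT of shape (2, 2, 2, 2, 1, 1, 1, 1, 1, 1, 1, 1, 1, 1) = 2244

Hook-length formula: f^λ = n! / Π hook(c), product over all cells c of the Young diagram. For λ = (2, 2, 2, 2, 1, 1, 1, 1, 1, 1, 1, 1, 1, 1), n = 18 boxes. Hook lengths by row (left-to-right, top-to-bottom): [15, 4]; [14, 3]; [13, 2]; [12, 1]; [10]; [9]; [8]; [7]; [6]; [5]; [4]; [3]; [2]; [1]. Product of hooks = 2853107712000. So f^λ = 18! / 2853107712000 = 6402373705728000 / 2853107712000 = 2244.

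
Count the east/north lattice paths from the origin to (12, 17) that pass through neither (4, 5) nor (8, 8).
Number of paths = 29974815

Inclusion–exclusion. Total paths: C(29, 12) = 51895935. Through P₁: C(9, 4)·C(20, 8) = 15872220. Through P₂: C(16, 8)·C(13, 4) = 9202050. Since P₁ is strictly southwest of P₂, a monotone path through both must visit P₁ then P₂; paths through both = C(9, 4)·C(7, 4)·C(13, 4) = 3153150. Avoid both = 51895935 − 15872220 − 9202050 + 3153150 = 29974815.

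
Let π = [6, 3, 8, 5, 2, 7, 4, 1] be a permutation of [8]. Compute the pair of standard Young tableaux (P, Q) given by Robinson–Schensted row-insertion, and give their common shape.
P = [1, 4, 7] / [2, 5] / [3, 8] / [6];  Q = [1, 3, 6] / [2, 4] / [5, 7] / [8];  common shape = (3, 2, 2, 1)

Row-insert the values π_1, π_2, … into P one at a time, bumping the leftmost entry strictly greater than the inserted value down to the next row. The recording tableau Q records, in position (i, j), the step at which that cell was added to P.
  Insert 6 (step 1): P = [6];  Q = [1]
  Insert 3 (step 2): P = [3] / [6];  Q = [1] / [2]
  Insert 8 (step 3): P = [3, 8] / [6];  Q = [1, 3] / [2]
  Insert 5 (step 4): P = [3, 5] / [6, 8];  Q = [1, 3] / [2, 4]
  Insert 2 (step 5): P = [2, 5] / [3, 8] / [6];  Q = [1, 3] / [2, 4] / [5]
  Insert 7 (step 6): P = [2, 5, 7] / [3, 8] / [6];  Q = [1, 3, 6] / [2, 4] / [5]
  Insert 4 (step 7): P = [2, 4, 7] / [3, 5] / [6, 8];  Q = [1, 3, 6] / [2, 4] / [5, 7]
  Insert 1 (step 8): P = [1, 4, 7] / [2, 5] / [3, 8] / [6];  Q = [1, 3, 6] / [2, 4] / [5, 7] / [8]
Final shape: (3, 2, 2, 1).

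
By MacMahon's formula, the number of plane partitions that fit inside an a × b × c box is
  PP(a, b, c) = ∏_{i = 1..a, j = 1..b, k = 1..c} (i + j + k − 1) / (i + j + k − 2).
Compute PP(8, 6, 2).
PP(8, 6, 2) = 2147145

Evaluate the triple product over i = 1..8, j = 1..6, k = 1..2. The factors are (2/1) · (3/2) · (3/2) · (4/3) · (4/3) · (5/4) · (5/4) · (6/5) · … (96 factors total). The numerators and denominators telescope so the product is an integer; carrying out the multiplication exactly gives PP(8, 6, 2) = 2147145.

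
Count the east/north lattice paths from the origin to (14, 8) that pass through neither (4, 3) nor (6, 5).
Number of paths = 173085

Inclusion–exclusion. Total paths: C(22, 14) = 319770. Through P₁: C(7, 4)·C(15, 10) = 105105. Through P₂: C(11, 6)·C(11, 8) = 76230. Since P₁ is strictly southwest of P₂, a monotone path through both must visit P₁ then P₂; paths through both = C(7, 4)·C(4, 2)·C(11, 8) = 34650. Avoid both = 319770 − 105105 − 76230 + 34650 = 173085.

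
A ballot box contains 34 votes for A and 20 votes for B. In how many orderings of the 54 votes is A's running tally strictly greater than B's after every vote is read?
Strict-lead orderings = 83322650532485

Total orderings of the 54 votes with 34 for A: C(54, 34) = 321387366339585. By the Bertrand ballot formula (Cycle Lemma / reflection principle), the number of orderings in which A is strictly ahead of B throughout is (p − q)/(p + q) · C(p + q, p) = (34 − 20)/(34 + 20) · 321387366339585 = 83322650532485.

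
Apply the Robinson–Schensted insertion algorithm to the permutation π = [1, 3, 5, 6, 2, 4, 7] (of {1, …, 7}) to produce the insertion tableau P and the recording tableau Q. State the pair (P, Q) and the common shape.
P = [1, 2, 4, 6, 7] / [3, 5];  Q = [1, 2, 3, 4, 7] / [5, 6];  common shape = (5, 2)

Row-insert the values π_1, π_2, … into P one at a time, bumping the leftmost entry strictly greater than the inserted value down to the next row. The recording tableau Q records, in position (i, j), the step at which that cell was added to P.
  Insert 1 (step 1): P = [1];  Q = [1]
  Insert 3 (step 2): P = [1, 3];  Q = [1, 2]
  Insert 5 (step 3): P = [1, 3, 5];  Q = [1, 2, 3]
  Insert 6 (step 4): P = [1, 3, 5, 6];  Q = [1, 2, 3, 4]
  Insert 2 (step 5): P = [1, 2, 5, 6] / [3];  Q = [1, 2, 3, 4] / [5]
  Insert 4 (step 6): P = [1, 2, 4, 6] / [3, 5];  Q = [1, 2, 3, 4] / [5, 6]
  Insert 7 (step 7): P = [1, 2, 4, 6, 7] / [3, 5];  Q = [1, 2, 3, 4, 7] / [5, 6]
Final shape: (5, 2).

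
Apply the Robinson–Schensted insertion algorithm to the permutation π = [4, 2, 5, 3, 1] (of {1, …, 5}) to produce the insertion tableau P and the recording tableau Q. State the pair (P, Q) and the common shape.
P = [1, 3] / [2, 5] / [4];  Q = [1, 3] / [2, 4] / [5];  common shape = (2, 2, 1)

Row-insert the values π_1, π_2, … into P one at a time, bumping the leftmost entry strictly greater than the inserted value down to the next row. The recording tableau Q records, in position (i, j), the step at which that cell was added to P.
  Insert 4 (step 1): P = [4];  Q = [1]
  Insert 2 (step 2): P = [2] / [4];  Q = [1] / [2]
  Insert 5 (step 3): P = [2, 5] / [4];  Q = [1, 3] / [2]
  Insert 3 (step 4): P = [2, 3] / [4, 5];  Q = [1, 3] / [2, 4]
  Insert 1 (step 5): P = [1, 3] / [2, 5] / [4];  Q = [1, 3] / [2, 4] / [5]
Final shape: (2, 2, 1).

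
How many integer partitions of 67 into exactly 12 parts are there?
p(67, 12 parts) = 185425

Partitions of n into exactly k parts are in bijection with partitions of n − k into at most k parts (subtract 1 from each part). So p(67, exactly 12) = p(55, parts ≤ 12). Computing via the recurrence p(m, j) = p(m, j−1) + p(m−j, j) gives 185425.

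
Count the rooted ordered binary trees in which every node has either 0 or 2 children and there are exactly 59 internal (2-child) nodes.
C_59 = 405944995127576985730643443367112

These full binary trees are counted by the Catalan number C_n = (1/(n + 1)) · C(2n, n). For n = 59: C_59 = (1/60) · C(118, 59) = 24356699707654619143838606602026720/60 = 405944995127576985730643443367112.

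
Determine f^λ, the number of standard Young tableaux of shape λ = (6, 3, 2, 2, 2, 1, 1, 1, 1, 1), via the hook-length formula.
# SYT of shape (6, 3, 2, 2, 2, 1, 1, 1, 1, 1) = 30098432

Hook-length formula: f^λ = n! / Π hook(c), product over all cells c of the Young diagram. For λ = (6, 3, 2, 2, 2, 1, 1, 1, 1, 1), n = 20 boxes. Hook lengths by row (left-to-right, top-to-bottom): [15, 9, 5, 3, 2, 1]; [11, 5, 1]; [9, 3]; [8, 2]; [7, 1]; [5]; [4]; [3]; [2]; [1]. Product of hooks = 80831520000. So f^λ = 20! / 80831520000 = 2432902008176640000 / 80831520000 = 30098432.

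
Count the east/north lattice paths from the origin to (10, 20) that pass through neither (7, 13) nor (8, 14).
Number of paths = 16130175

Inclusion–exclusion. Total paths: C(30, 10) = 30045015. Through P₁: C(20, 7)·C(10, 3) = 9302400. Through P₂: C(22, 8)·C(8, 2) = 8953560. Since P₁ is strictly southwest of P₂, a monotone path through both must visit P₁ then P₂; paths through both = C(20, 7)·C(2, 1)·C(8, 2) = 4341120. Avoid both = 30045015 − 9302400 − 8953560 + 4341120 = 16130175.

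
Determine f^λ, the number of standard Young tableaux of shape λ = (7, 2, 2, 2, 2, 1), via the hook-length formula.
# SYT of shape (7, 2, 2, 2, 2, 1) = 168168

Hook-length formula: f^λ = n! / Π hook(c), product over all cells c of the Young diagram. For λ = (7, 2, 2, 2, 2, 1), n = 16 boxes. Hook lengths by row (left-to-right, top-to-bottom): [12, 10, 5, 4, 3, 2, 1]; [6, 4]; [5, 3]; [4, 2]; [3, 1]; [1]. Product of hooks = 124416000. So f^λ = 16! / 124416000 = 20922789888000 / 124416000 = 168168.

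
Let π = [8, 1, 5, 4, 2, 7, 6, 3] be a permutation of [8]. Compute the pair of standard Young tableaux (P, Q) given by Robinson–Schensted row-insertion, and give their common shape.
P = [1, 2, 3] / [4, 6] / [5, 7] / [8];  Q = [1, 3, 6] / [2, 7] / [4, 8] / [5];  common shape = (3, 2, 2, 1)

Row-insert the values π_1, π_2, … into P one at a time, bumping the leftmost entry strictly greater than the inserted value down to the next row. The recording tableau Q records, in position (i, j), the step at which that cell was added to P.
  Insert 8 (step 1): P = [8];  Q = [1]
  Insert 1 (step 2): P = [1] / [8];  Q = [1] / [2]
  Insert 5 (step 3): P = [1, 5] / [8];  Q = [1, 3] / [2]
  Insert 4 (step 4): P = [1, 4] / [5] / [8];  Q = [1, 3] / [2] / [4]
  Insert 2 (step 5): P = [1, 2] / [4] / [5] / [8];  Q = [1, 3] / [2] / [4] / [5]
  Insert 7 (step 6): P = [1, 2, 7] / [4] / [5] / [8];  Q = [1, 3, 6] / [2] / [4] / [5]
  Insert 6 (step 7): P = [1, 2, 6] / [4, 7] / [5] / [8];  Q = [1, 3, 6] / [2, 7] / [4] / [5]
  Insert 3 (step 8): P = [1, 2, 3] / [4, 6] / [5, 7] / [8];  Q = [1, 3, 6] / [2, 7] / [4, 8] / [5]
Final shape: (3, 2, 2, 1).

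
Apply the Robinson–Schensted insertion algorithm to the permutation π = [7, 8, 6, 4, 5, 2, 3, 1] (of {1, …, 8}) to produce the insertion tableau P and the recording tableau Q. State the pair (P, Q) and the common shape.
P = [1, 3] / [2, 5] / [4, 8] / [6] / [7];  Q = [1, 2] / [3, 5] / [4, 7] / [6] / [8];  common shape = (2, 2, 2, 1, 1)

Row-insert the values π_1, π_2, … into P one at a time, bumping the leftmost entry strictly greater than the inserted value down to the next row. The recording tableau Q records, in position (i, j), the step at which that cell was added to P.
  Insert 7 (step 1): P = [7];  Q = [1]
  Insert 8 (step 2): P = [7, 8];  Q = [1, 2]
  Insert 6 (step 3): P = [6, 8] / [7];  Q = [1, 2] / [3]
  Insert 4 (step 4): P = [4, 8] / [6] / [7];  Q = [1, 2] / [3] / [4]
  Insert 5 (step 5): P = [4, 5] / [6, 8] / [7];  Q = [1, 2] / [3, 5] / [4]
  Insert 2 (step 6): P = [2, 5] / [4, 8] / [6] / [7];  Q = [1, 2] / [3, 5] / [4] / [6]
  Insert 3 (step 7): P = [2, 3] / [4, 5] / [6, 8] / [7];  Q = [1, 2] / [3, 5] / [4, 7] / [6]
  Insert 1 (step 8): P = [1, 3] / [2, 5] / [4, 8] / [6] / [7];  Q = [1, 2] / [3, 5] / [4, 7] / [6] / [8]
Final shape: (2, 2, 2, 1, 1).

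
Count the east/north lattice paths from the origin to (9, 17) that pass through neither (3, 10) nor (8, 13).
Number of paths = 1696404

Inclusion–exclusion. Total paths: C(26, 9) = 3124550. Through P₁: C(13, 3)·C(13, 6) = 490776. Through P₂: C(21, 8)·C(5, 1) = 1017450. Since P₁ is strictly southwest of P₂, a monotone path through both must visit P₁ then P₂; paths through both = C(13, 3)·C(8, 5)·C(5, 1) = 80080. Avoid both = 3124550 − 490776 − 1017450 + 80080 = 1696404.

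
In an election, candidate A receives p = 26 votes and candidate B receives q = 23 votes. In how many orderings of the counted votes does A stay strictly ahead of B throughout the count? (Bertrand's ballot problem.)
Strict-lead orderings = 3572042254128

Total orderings of the 49 votes with 26 for A: C(49, 26) = 58343356817424. By the Bertrand ballot formula (Cycle Lemma / reflection principle), the number of orderings in which A is strictly ahead of B throughout is (p − q)/(p + q) · C(p + q, p) = (26 − 23)/(26 + 23) · 58343356817424 = 3572042254128.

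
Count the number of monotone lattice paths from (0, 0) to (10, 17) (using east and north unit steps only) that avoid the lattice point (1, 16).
Number of paths = 8436115

Total paths from (0, 0) to (10, 17): C(27, 10) = 8436285. Paths through (1, 16): (paths (0, 0) → (1, 16)) × (paths (1, 16) → (10, 17)) = C(17, 1) · C(10, 9) = 17 · 10 = 170. Avoidance count = 8436285 − 170 = 8436115.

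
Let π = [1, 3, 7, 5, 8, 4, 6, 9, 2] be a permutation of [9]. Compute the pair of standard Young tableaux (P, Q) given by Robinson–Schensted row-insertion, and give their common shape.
P = [1, 2, 4, 6, 9] / [3, 8] / [5] / [7];  Q = [1, 2, 3, 5, 8] / [4, 7] / [6] / [9];  common shape = (5, 2, 1, 1)

Row-insert the values π_1, π_2, … into P one at a time, bumping the leftmost entry strictly greater than the inserted value down to the next row. The recording tableau Q records, in position (i, j), the step at which that cell was added to P.
  Insert 1 (step 1): P = [1];  Q = [1]
  Insert 3 (step 2): P = [1, 3];  Q = [1, 2]
  Insert 7 (step 3): P = [1, 3, 7];  Q = [1, 2, 3]
  Insert 5 (step 4): P = [1, 3, 5] / [7];  Q = [1, 2, 3] / [4]
  Insert 8 (step 5): P = [1, 3, 5, 8] / [7];  Q = [1, 2, 3, 5] / [4]
  Insert 4 (step 6): P = [1, 3, 4, 8] / [5] / [7];  Q = [1, 2, 3, 5] / [4] / [6]
  Insert 6 (step 7): P = [1, 3, 4, 6] / [5, 8] / [7];  Q = [1, 2, 3, 5] / [4, 7] / [6]
  Insert 9 (step 8): P = [1, 3, 4, 6, 9] / [5, 8] / [7];  Q = [1, 2, 3, 5, 8] / [4, 7] / [6]
  Insert 2 (step 9): P = [1, 2, 4, 6, 9] / [3, 8] / [5] / [7];  Q = [1, 2, 3, 5, 8] / [4, 7] / [6] / [9]
Final shape: (5, 2, 1, 1).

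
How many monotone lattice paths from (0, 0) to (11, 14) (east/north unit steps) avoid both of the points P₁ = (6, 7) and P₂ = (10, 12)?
Number of paths = 1807038

Inclusion–exclusion. Total paths: C(25, 11) = 4457400. Through P₁: C(13, 6)·C(12, 5) = 1359072. Through P₂: C(22, 10)·C(3, 1) = 1939938. Since P₁ is strictly southwest of P₂, a monotone path through both must visit P₁ then P₂; paths through both = C(13, 6)·C(9, 4)·C(3, 1) = 648648. Avoid both = 4457400 − 1359072 − 1939938 + 648648 = 1807038.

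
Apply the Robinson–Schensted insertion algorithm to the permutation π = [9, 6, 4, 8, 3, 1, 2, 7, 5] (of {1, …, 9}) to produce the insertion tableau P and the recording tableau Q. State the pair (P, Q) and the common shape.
P = [1, 2, 5] / [3, 7] / [4, 8] / [6] / [9];  Q = [1, 4, 8] / [2, 7] / [3, 9] / [5] / [6];  common shape = (3, 2, 2, 1, 1)

Row-insert the values π_1, π_2, … into P one at a time, bumping the leftmost entry strictly greater than the inserted value down to the next row. The recording tableau Q records, in position (i, j), the step at which that cell was added to P.
  Insert 9 (step 1): P = [9];  Q = [1]
  Insert 6 (step 2): P = [6] / [9];  Q = [1] / [2]
  Insert 4 (step 3): P = [4] / [6] / [9];  Q = [1] / [2] / [3]
  Insert 8 (step 4): P = [4, 8] / [6] / [9];  Q = [1, 4] / [2] / [3]
  Insert 3 (step 5): P = [3, 8] / [4] / [6] / [9];  Q = [1, 4] / [2] / [3] / [5]
  Insert 1 (step 6): P = [1, 8] / [3] / [4] / [6] / [9];  Q = [1, 4] / [2] / [3] / [5] / [6]
  Insert 2 (step 7): P = [1, 2] / [3, 8] / [4] / [6] / [9];  Q = [1, 4] / [2, 7] / [3] / [5] / [6]
  Insert 7 (step 8): P = [1, 2, 7] / [3, 8] / [4] / [6] / [9];  Q = [1, 4, 8] / [2, 7] / [3] / [5] / [6]
  Insert 5 (step 9): P = [1, 2, 5] / [3, 7] / [4, 8] / [6] / [9];  Q = [1, 4, 8] / [2, 7] / [3, 9] / [5] / [6]
Final shape: (3, 2, 2, 1, 1).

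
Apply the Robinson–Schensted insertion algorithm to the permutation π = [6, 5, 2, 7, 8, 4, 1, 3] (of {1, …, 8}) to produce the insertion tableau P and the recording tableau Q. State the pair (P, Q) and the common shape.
P = [1, 3, 8] / [2, 4] / [5, 7] / [6];  Q = [1, 4, 5] / [2, 6] / [3, 8] / [7];  common shape = (3, 2, 2, 1)

Row-insert the values π_1, π_2, … into P one at a time, bumping the leftmost entry strictly greater than the inserted value down to the next row. The recording tableau Q records, in position (i, j), the step at which that cell was added to P.
  Insert 6 (step 1): P = [6];  Q = [1]
  Insert 5 (step 2): P = [5] / [6];  Q = [1] / [2]
  Insert 2 (step 3): P = [2] / [5] / [6];  Q = [1] / [2] / [3]
  Insert 7 (step 4): P = [2, 7] / [5] / [6];  Q = [1, 4] / [2] / [3]
  Insert 8 (step 5): P = [2, 7, 8] / [5] / [6];  Q = [1, 4, 5] / [2] / [3]
  Insert 4 (step 6): P = [2, 4, 8] / [5, 7] / [6];  Q = [1, 4, 5] / [2, 6] / [3]
  Insert 1 (step 7): P = [1, 4, 8] / [2, 7] / [5] / [6];  Q = [1, 4, 5] / [2, 6] / [3] / [7]
  Insert 3 (step 8): P = [1, 3, 8] / [2, 4] / [5, 7] / [6];  Q = [1, 4, 5] / [2, 6] / [3, 8] / [7]
Final shape: (3, 2, 2, 1).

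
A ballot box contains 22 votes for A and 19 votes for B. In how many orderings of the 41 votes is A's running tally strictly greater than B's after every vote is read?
Strict-lead orderings = 17902146600

Total orderings of the 41 votes with 22 for A: C(41, 22) = 244662670200. By the Bertrand ballot formula (Cycle Lemma / reflection principle), the number of orderings in which A is strictly ahead of B throughout is (p − q)/(p + q) · C(p + q, p) = (22 − 19)/(22 + 19) · 244662670200 = 17902146600.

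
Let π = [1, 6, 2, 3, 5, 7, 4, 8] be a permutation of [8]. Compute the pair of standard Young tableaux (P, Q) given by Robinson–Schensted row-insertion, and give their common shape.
P = [1, 2, 3, 4, 7, 8] / [5] / [6];  Q = [1, 2, 4, 5, 6, 8] / [3] / [7];  common shape = (6, 1, 1)

Row-insert the values π_1, π_2, … into P one at a time, bumping the leftmost entry strictly greater than the inserted value down to the next row. The recording tableau Q records, in position (i, j), the step at which that cell was added to P.
  Insert 1 (step 1): P = [1];  Q = [1]
  Insert 6 (step 2): P = [1, 6];  Q = [1, 2]
  Insert 2 (step 3): P = [1, 2] / [6];  Q = [1, 2] / [3]
  Insert 3 (step 4): P = [1, 2, 3] / [6];  Q = [1, 2, 4] / [3]
  Insert 5 (step 5): P = [1, 2, 3, 5] / [6];  Q = [1, 2, 4, 5] / [3]
  Insert 7 (step 6): P = [1, 2, 3, 5, 7] / [6];  Q = [1, 2, 4, 5, 6] / [3]
  Insert 4 (step 7): P = [1, 2, 3, 4, 7] / [5] / [6];  Q = [1, 2, 4, 5, 6] / [3] / [7]
  Insert 8 (step 8): P = [1, 2, 3, 4, 7, 8] / [5] / [6];  Q = [1, 2, 4, 5, 6, 8] / [3] / [7]
Final shape: (6, 1, 1).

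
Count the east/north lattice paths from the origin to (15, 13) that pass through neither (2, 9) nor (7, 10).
Number of paths = 34156790

Inclusion–exclusion. Total paths: C(28, 15) = 37442160. Through P₁: C(11, 2)·C(17, 13) = 130900. Through P₂: C(17, 7)·C(11, 8) = 3208920. Since P₁ is strictly southwest of P₂, a monotone path through both must visit P₁ then P₂; paths through both = C(11, 2)·C(6, 5)·C(11, 8) = 54450. Avoid both = 37442160 − 130900 − 3208920 + 54450 = 34156790.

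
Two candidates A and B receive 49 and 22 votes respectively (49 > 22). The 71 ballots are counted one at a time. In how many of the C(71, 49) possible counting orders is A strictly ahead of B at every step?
Strict-lead orderings = 473039426286987300

Total orderings of the 71 votes with 49 for A: C(71, 49) = 1243918491347262900. By the Bertrand ballot formula (Cycle Lemma / reflection principle), the number of orderings in which A is strictly ahead of B throughout is (p − q)/(p + q) · C(p + q, p) = (49 − 22)/(49 + 22) · 1243918491347262900 = 473039426286987300.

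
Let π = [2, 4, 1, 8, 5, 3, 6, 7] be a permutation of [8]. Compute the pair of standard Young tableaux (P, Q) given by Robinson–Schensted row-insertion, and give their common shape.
P = [1, 3, 5, 6, 7] / [2, 4] / [8];  Q = [1, 2, 4, 7, 8] / [3, 5] / [6];  common shape = (5, 2, 1)

Row-insert the values π_1, π_2, … into P one at a time, bumping the leftmost entry strictly greater than the inserted value down to the next row. The recording tableau Q records, in position (i, j), the step at which that cell was added to P.
  Insert 2 (step 1): P = [2];  Q = [1]
  Insert 4 (step 2): P = [2, 4];  Q = [1, 2]
  Insert 1 (step 3): P = [1, 4] / [2];  Q = [1, 2] / [3]
  Insert 8 (step 4): P = [1, 4, 8] / [2];  Q = [1, 2, 4] / [3]
  Insert 5 (step 5): P = [1, 4, 5] / [2, 8];  Q = [1, 2, 4] / [3, 5]
  Insert 3 (step 6): P = [1, 3, 5] / [2, 4] / [8];  Q = [1, 2, 4] / [3, 5] / [6]
  Insert 6 (step 7): P = [1, 3, 5, 6] / [2, 4] / [8];  Q = [1, 2, 4, 7] / [3, 5] / [6]
  Insert 7 (step 8): P = [1, 3, 5, 6, 7] / [2, 4] / [8];  Q = [1, 2, 4, 7, 8] / [3, 5] / [6]
Final shape: (5, 2, 1).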